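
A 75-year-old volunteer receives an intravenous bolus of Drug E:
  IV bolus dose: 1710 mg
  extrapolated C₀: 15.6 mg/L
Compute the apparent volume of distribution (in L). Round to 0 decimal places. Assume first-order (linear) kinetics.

110 L

Vd = Dose / C₀ = 1710 / 15.6 = 109.6 L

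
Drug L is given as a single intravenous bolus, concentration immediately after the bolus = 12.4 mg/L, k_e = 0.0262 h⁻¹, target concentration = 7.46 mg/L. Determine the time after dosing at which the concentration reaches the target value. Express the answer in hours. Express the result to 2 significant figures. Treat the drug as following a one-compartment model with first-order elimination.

19 h

t = ln(C₀ / C) / k = ln(12.40 / 7.46) / 0.02620
  = ln(1.662) / 0.02620 = 0.5080 / 0.02620 = 19.39 h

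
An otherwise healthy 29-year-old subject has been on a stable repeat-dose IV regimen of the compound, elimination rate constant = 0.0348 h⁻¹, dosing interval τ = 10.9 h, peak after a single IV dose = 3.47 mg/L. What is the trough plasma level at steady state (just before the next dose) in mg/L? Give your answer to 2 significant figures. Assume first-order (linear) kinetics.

7.5 mg/L

e^(−kτ) = e^(−0.03480 × 10.9) = 0.6843
Accumulation ratio R = 1 / (1 − e^(−kτ)) = 1 / (1 − 0.6843) = 3.168
Steady-state trough = C₀ × R × e^(−kτ) = 3.47 × 3.168 × 0.6843 = 7.522 mg/L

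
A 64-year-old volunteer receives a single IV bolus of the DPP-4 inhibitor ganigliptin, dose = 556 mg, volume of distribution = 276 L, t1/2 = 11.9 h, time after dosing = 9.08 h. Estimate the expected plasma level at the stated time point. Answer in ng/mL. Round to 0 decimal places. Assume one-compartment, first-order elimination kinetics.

C₀ = Dose / Vd = 556.0 / 276 = 2.014 mg/L
k = ln2 / t½ = 0.693147 / 11.9 = 0.05825 h⁻¹
C = C₀ · e^(−k·t) = 2.014 × e^(−0.05825 × 9.08)
  = 2.014 × 0.5892 = 1.187 mg/L
Convert: 1.187 mg/L × 1000 = 1187 ng/mL

1187 ng/mL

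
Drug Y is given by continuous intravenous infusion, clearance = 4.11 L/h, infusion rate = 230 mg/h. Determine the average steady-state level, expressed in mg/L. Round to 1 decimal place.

56.0 mg/L

At steady state Css = R₀ / CL = 230 / 4.110 = 55.96 mg/L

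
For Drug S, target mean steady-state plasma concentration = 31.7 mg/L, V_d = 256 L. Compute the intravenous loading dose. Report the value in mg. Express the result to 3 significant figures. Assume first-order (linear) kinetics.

8120 mg

LD = Css × Vd = 31.7 × 256 = 8115 mg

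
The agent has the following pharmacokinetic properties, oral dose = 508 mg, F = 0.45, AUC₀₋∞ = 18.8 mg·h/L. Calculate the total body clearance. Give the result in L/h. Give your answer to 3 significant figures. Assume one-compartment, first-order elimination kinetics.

CL = F·Dose / AUC = 0.45 × 508 / 18.8 = 12.16 L/h

12.2 L/h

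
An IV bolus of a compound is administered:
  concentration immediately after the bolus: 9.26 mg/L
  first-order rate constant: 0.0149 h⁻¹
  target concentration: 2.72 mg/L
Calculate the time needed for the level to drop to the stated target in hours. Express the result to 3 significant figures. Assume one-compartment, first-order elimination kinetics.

t = ln(C₀ / C) / k = ln(9.260 / 2.72) / 0.01490
  = ln(3.404) / 0.01490 = 1.225 / 0.01490 = 82.21 h

82.2 h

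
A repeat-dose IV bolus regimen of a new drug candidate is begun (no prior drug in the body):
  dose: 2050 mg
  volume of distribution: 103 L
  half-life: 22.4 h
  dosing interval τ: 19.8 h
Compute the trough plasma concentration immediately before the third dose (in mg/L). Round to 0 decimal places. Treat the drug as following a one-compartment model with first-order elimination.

C₀ per dose = Dose / Vd = 2050 / 103 = 19.90 mg/L
k = ln2 / t½ = 0.693147 / 22.4 = 0.03094 h⁻¹
Fraction remaining after one interval: r = e^(−kτ) = e^(−0.03094 × 19.8) = 0.5419
Before dose 3, 2 doses have been given (aged 1τ, 2τ).
C_trough = C₀ × (r + r²) = 19.90 × (0.5419 + 0.2937) = 16.63 mg/L

17 mg/L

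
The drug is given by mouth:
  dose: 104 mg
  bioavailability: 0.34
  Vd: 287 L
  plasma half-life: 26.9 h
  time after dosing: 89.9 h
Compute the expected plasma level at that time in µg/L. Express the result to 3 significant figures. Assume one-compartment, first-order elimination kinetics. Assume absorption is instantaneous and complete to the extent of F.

12.2 µg/L

Amount reaching circulation = F × Dose = 0.34 × 104.0 = 35.36 mg
C₀ = F·Dose / Vd = 35.36 / 287 = 0.1232 mg/L
k = ln2 / t½ = 0.693147 / 26.9 = 0.02577 h⁻¹
C = C₀ · e^(−k·t) = 0.1232 × e^(−0.02577 × 89.9)
  = 0.1232 × 0.09860 = 0.01215 mg/L
Convert: 0.01215 mg/L × 1000 = 12.15 µg/L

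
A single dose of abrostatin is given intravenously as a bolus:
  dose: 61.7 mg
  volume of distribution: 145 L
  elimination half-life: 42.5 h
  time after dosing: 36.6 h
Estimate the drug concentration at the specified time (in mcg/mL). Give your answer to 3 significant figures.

C₀ = Dose / Vd = 61.70 / 145 = 0.4255 mg/L
k = ln2 / t½ = 0.693147 / 42.5 = 0.01631 h⁻¹
C = C₀ · e^(−k·t) = 0.4255 × e^(−0.01631 × 36.6)
  = 0.4255 × 0.5505 = 0.2342 mg/L
(0.2342 mg/L = 0.2342 mcg/mL)

0.234 mcg/mL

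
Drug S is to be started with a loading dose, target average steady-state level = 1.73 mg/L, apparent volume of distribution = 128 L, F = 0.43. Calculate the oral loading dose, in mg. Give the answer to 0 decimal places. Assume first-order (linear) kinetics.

515 mg

LD = Css × Vd / F = 1.73 × 128 / 0.43 = 515.0 mg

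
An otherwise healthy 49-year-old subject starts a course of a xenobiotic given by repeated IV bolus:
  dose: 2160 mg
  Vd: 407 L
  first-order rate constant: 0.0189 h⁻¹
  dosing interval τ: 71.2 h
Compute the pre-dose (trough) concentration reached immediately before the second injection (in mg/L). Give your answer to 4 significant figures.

1.382 mg/L

C₀ per dose = Dose / Vd = 2160 / 407 = 5.307 mg/L
Fraction remaining after one interval: r = e^(−kτ) = e^(−0.01890 × 71.2) = 0.2604
Before dose 2, 1 dose has been given (aged 1τ).
C_trough = C₀ × r = 5.307 × 0.2604 = 1.382 mg/L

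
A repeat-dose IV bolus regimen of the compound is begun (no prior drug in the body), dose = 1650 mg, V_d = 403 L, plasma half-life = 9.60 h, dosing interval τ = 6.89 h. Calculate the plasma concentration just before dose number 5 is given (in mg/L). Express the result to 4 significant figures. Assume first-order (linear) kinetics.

5.484 mg/L

C₀ per dose = Dose / Vd = 1650 / 403 = 4.094 mg/L
k = ln2 / t½ = 0.693147 / 9.60 = 0.07220 h⁻¹
Fraction remaining after one interval: r = e^(−kτ) = e^(−0.07220 × 6.89) = 0.6081
Before dose 5, 4 doses have been given (aged 1τ, 2τ, 3τ, 4τ).
C_trough = C₀ × (r + r² + … + r^4) = C₀ × r(1−r^4)/(1−r)
        = 4.094 × 0.6081 × (1 − 0.1367) / (1 − 0.6081) = 5.484 mg/L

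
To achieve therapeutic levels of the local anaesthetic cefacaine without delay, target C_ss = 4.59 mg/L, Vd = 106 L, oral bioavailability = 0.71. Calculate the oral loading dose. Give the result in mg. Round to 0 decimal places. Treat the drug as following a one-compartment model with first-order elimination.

685 mg

LD = Css × Vd / F = 4.59 × 106 / 0.71 = 685.3 mg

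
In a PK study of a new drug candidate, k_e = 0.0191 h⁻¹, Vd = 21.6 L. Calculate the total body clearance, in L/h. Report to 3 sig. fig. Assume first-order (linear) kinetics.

0.413 L/h

CL = k × Vd = 0.0191 × 21.6 = 0.4126 L/h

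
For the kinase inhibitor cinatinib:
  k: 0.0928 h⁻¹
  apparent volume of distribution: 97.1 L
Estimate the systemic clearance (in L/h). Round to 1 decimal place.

9.0 L/h

CL = k × Vd = 0.0928 × 97.1 = 9.011 L/h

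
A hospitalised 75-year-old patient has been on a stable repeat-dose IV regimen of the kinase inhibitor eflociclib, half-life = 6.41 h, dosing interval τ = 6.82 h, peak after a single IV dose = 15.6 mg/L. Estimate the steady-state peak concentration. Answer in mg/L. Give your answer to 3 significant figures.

29.9 mg/L

k = ln2 / t½ = 0.693147 / 6.41 = 0.1081 h⁻¹
e^(−kτ) = e^(−0.1081 × 6.82) = 0.4784
Accumulation ratio R = 1 / (1 − e^(−kτ)) = 1 / (1 − 0.4784) = 1.917
Steady-state peak = C₀ × R = 15.6 × 1.917 = 29.91 mg/L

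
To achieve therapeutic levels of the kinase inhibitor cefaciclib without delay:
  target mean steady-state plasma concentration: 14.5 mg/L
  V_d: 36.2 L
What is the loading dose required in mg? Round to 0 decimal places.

525 mg

LD = Css × Vd = 14.5 × 36.2 = 524.9 mg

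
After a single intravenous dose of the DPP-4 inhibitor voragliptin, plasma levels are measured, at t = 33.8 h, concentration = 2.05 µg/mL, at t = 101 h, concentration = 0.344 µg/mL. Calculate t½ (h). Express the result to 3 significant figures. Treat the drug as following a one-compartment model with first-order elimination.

26.1 h

k = ln(C₁/C₂) / (t₂ − t₁) = ln(2.05/0.344) / (101 − 33.8)
  = 1.785 / 67.20 = 0.02656 h⁻¹
t½ = ln2 / k = 0.693147 / 0.02656 = 26.10 h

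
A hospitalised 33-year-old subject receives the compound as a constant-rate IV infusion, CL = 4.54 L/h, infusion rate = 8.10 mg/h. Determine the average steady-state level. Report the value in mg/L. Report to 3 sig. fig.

1.78 mg/L

At steady state Css = R₀ / CL = 8.10 / 4.540 = 1.784 mg/L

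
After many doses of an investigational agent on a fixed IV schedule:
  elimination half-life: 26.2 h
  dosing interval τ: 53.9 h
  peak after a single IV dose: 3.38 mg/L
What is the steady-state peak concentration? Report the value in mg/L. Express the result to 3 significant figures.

k = ln2 / t½ = 0.693147 / 26.2 = 0.02646 h⁻¹
e^(−kτ) = e^(−0.02646 × 53.9) = 0.2402
Accumulation ratio R = 1 / (1 − e^(−kτ)) = 1 / (1 − 0.2402) = 1.316
Steady-state peak = C₀ × R = 3.38 × 1.316 = 4.448 mg/L

4.45 mg/L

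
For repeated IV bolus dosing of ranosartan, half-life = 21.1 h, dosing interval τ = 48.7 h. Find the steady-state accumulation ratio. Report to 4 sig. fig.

1.253

k = ln2 / t½ = 0.693147 / 21.1 = 0.03285 h⁻¹
e^(−kτ) = e^(−0.03285 × 48.7) = 0.2019
Accumulation ratio R = 1 / (1 − e^(−kτ)) = 1 / (1 − 0.2019) = 1.253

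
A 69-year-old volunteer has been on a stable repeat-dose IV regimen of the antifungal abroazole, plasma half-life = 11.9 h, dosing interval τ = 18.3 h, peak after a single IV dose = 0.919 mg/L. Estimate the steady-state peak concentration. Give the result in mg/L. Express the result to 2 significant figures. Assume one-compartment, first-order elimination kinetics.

1.4 mg/L

k = ln2 / t½ = 0.693147 / 11.9 = 0.05825 h⁻¹
e^(−kτ) = e^(−0.05825 × 18.3) = 0.3444
Accumulation ratio R = 1 / (1 − e^(−kτ)) = 1 / (1 − 0.3444) = 1.525
Steady-state peak = C₀ × R = 0.919 × 1.525 = 1.401 mg/L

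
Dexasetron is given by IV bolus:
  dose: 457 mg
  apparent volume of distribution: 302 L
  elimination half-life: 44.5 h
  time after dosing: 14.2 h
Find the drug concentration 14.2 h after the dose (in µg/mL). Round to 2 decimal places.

C₀ = Dose / Vd = 457.0 / 302 = 1.513 mg/L
k = ln2 / t½ = 0.693147 / 44.5 = 0.01558 h⁻¹
C = C₀ · e^(−k·t) = 1.513 × e^(−0.01558 × 14.2)
  = 1.513 × 0.8015 = 1.213 mg/L
(1.213 mg/L = 1.213 µg/mL)

1.21 µg/mL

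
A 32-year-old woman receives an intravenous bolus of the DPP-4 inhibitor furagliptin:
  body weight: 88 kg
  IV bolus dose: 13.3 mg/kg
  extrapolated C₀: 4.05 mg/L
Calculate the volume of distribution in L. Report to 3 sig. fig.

289 L

Dose = 13.3 × 88 = 1170 mg
Vd = Dose / C₀ = 1170 / 4.05 = 288.9 L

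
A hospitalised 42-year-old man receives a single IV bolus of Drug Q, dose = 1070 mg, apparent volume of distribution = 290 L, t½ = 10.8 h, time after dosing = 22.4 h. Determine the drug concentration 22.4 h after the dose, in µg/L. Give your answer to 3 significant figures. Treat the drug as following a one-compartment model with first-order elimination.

876 µg/L

C₀ = Dose / Vd = 1070 / 290 = 3.690 mg/L
k = ln2 / t½ = 0.693147 / 10.8 = 0.06418 h⁻¹
C = C₀ · e^(−k·t) = 3.690 × e^(−0.06418 × 22.4)
  = 3.690 × 0.2375 = 0.8764 mg/L
Convert: 0.8764 mg/L × 1000 = 876.4 µg/L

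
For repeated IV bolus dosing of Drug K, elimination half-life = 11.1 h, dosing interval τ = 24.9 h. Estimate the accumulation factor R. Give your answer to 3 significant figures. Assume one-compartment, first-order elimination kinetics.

k = ln2 / t½ = 0.693147 / 11.1 = 0.06245 h⁻¹
e^(−kτ) = e^(−0.06245 × 24.9) = 0.2112
Accumulation ratio R = 1 / (1 − e^(−kτ)) = 1 / (1 − 0.2112) = 1.268

1.27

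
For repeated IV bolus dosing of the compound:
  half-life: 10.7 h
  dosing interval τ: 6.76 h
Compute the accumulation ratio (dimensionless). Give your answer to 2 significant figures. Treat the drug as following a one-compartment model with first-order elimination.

k = ln2 / t½ = 0.693147 / 10.7 = 0.06478 h⁻¹
e^(−kτ) = e^(−0.06478 × 6.76) = 0.6454
Accumulation ratio R = 1 / (1 − e^(−kτ)) = 1 / (1 − 0.6454) = 2.820

2.8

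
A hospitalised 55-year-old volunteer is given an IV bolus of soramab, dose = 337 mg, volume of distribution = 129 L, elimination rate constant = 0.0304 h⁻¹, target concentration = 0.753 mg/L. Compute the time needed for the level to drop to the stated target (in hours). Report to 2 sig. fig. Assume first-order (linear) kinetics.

C₀ = Dose / Vd = 337.0 / 129 = 2.612 mg/L
t = ln(C₀ / C) / k = ln(2.612 / 0.753) / 0.03040
  = ln(3.469) / 0.03040 = 1.244 / 0.03040 = 40.92 h

41 h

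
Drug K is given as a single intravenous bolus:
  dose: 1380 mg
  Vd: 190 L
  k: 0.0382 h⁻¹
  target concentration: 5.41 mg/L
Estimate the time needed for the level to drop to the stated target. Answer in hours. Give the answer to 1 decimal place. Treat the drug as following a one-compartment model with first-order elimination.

7.7 h

C₀ = Dose / Vd = 1380 / 190 = 7.263 mg/L
t = ln(C₀ / C) / k = ln(7.263 / 5.41) / 0.03820
  = ln(1.343) / 0.03820 = 0.2949 / 0.03820 = 7.720 h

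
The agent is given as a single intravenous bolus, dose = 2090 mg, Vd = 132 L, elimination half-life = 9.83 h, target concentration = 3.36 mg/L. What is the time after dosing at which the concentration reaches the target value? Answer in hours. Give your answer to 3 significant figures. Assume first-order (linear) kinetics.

22.0 h

C₀ = Dose / Vd = 2090 / 132 = 15.83 mg/L
k = ln2 / t½ = 0.693147 / 9.83 = 0.07051 h⁻¹
t = ln(C₀ / C) / k = ln(15.83 / 3.36) / 0.07051
  = ln(4.711) / 0.07051 = 1.550 / 0.07051 = 21.98 h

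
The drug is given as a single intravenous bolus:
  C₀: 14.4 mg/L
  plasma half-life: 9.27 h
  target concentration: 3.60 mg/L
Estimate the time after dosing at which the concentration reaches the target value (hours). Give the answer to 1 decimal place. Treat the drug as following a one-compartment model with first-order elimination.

18.5 h

k = ln2 / t½ = 0.693147 / 9.27 = 0.07477 h⁻¹
t = ln(C₀ / C) / k = ln(14.40 / 3.60) / 0.07477
  = ln(4.000) / 0.07477 = 1.386 / 0.07477 = 18.54 h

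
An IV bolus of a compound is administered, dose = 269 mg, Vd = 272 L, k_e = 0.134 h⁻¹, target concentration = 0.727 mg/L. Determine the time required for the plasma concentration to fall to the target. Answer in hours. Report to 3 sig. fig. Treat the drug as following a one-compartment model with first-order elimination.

C₀ = Dose / Vd = 269.0 / 272 = 0.9890 mg/L
t = ln(C₀ / C) / k = ln(0.9890 / 0.727) / 0.1340
  = ln(1.360) / 0.1340 = 0.3075 / 0.1340 = 2.295 h

2.30 h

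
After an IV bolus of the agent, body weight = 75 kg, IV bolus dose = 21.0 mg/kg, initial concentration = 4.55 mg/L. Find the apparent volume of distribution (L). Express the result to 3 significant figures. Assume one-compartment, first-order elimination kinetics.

346 L

Dose = 21.0 × 75 = 1575 mg
Vd = Dose / C₀ = 1575 / 4.55 = 346.2 L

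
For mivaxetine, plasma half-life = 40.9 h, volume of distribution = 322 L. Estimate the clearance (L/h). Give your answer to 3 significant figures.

5.46 L/h

k = ln2 / t½ = 0.693147 / 40.9 = 0.01695 h⁻¹
CL = k × Vd = 0.01695 × 322 = 5.458 L/h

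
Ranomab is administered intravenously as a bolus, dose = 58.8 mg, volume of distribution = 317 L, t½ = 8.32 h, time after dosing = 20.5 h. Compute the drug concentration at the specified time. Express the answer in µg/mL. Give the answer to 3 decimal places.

0.034 µg/mL

C₀ = Dose / Vd = 58.80 / 317 = 0.1855 mg/L
k = ln2 / t½ = 0.693147 / 8.32 = 0.08331 h⁻¹
C = C₀ · e^(−k·t) = 0.1855 × e^(−0.08331 × 20.5)
  = 0.1855 × 0.1813 = 0.03363 mg/L
(0.03363 mg/L = 0.03363 µg/mL)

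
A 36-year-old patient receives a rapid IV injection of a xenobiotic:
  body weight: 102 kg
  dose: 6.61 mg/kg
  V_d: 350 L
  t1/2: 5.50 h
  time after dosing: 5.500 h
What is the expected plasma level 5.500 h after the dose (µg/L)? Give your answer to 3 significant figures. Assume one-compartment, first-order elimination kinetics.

963 µg/L

Total dose = 6.61 × 102 = 674.2 mg
C₀ = Dose / Vd = 674.2 / 350 = 1.926 mg/L
k = ln2 / t½ = 0.693147 / 5.50 = 0.1260 h⁻¹
t / t½ = 5.500 / 5.50 = 1 half-lives
C = C₀ × (1/2)^1 = 1.926 × 0.5000 = 0.9630 mg/L
Convert: 0.9630 mg/L × 1000 = 963.0 µg/L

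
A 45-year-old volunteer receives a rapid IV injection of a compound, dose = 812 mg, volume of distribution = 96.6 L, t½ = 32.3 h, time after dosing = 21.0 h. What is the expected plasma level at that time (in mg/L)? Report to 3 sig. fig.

5.36 mg/L

C₀ = Dose / Vd = 812.0 / 96.6 = 8.406 mg/L
k = ln2 / t½ = 0.693147 / 32.3 = 0.02146 h⁻¹
C = C₀ · e^(−k·t) = 8.406 × e^(−0.02146 × 21.0)
  = 8.406 × 0.6372 = 5.356 mg/L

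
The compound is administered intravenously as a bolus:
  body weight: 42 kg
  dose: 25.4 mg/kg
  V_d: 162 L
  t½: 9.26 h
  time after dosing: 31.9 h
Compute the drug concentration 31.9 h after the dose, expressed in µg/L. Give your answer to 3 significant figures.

605 µg/L

Total dose = 25.4 × 42 = 1067 mg
C₀ = Dose / Vd = 1067 / 162 = 6.586 mg/L
k = ln2 / t½ = 0.693147 / 9.26 = 0.07485 h⁻¹
C = C₀ · e^(−k·t) = 6.586 × e^(−0.07485 × 31.9)
  = 6.586 × 0.09184 = 0.6049 mg/L
Convert: 0.6049 mg/L × 1000 = 604.9 µg/L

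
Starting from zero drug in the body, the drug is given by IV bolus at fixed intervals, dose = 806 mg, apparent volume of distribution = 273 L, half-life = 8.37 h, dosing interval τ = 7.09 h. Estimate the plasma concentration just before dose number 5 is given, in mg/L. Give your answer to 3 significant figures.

3.34 mg/L

C₀ per dose = Dose / Vd = 806 / 273 = 2.952 mg/L
k = ln2 / t½ = 0.693147 / 8.37 = 0.08281 h⁻¹
Fraction remaining after one interval: r = e^(−kτ) = e^(−0.08281 × 7.09) = 0.5559
Before dose 5, 4 doses have been given (aged 1τ, 2τ, 3τ, 4τ).
C_trough = C₀ × (r + r² + … + r^4) = C₀ × r(1−r^4)/(1−r)
        = 2.952 × 0.5559 × (1 − 0.09550) / (1 − 0.5559) = 3.342 mg/L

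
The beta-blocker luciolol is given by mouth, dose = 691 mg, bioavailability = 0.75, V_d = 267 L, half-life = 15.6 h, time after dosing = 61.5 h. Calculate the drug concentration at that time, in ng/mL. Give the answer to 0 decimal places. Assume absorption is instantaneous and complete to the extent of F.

Amount reaching circulation = F × Dose = 0.75 × 691.0 = 518.3 mg
C₀ = F·Dose / Vd = 518.3 / 267 = 1.941 mg/L
k = ln2 / t½ = 0.693147 / 15.6 = 0.04443 h⁻¹
C = C₀ · e^(−k·t) = 1.941 × e^(−0.04443 × 61.5)
  = 1.941 × 0.06506 = 0.1263 mg/L
Convert: 0.1263 mg/L × 1000 = 126.3 ng/mL

126 ng/mL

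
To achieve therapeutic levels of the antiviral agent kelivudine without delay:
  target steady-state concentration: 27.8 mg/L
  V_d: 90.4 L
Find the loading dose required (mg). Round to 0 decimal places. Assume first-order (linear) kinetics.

2513 mg

LD = Css × Vd = 27.8 × 90.4 = 2513 mg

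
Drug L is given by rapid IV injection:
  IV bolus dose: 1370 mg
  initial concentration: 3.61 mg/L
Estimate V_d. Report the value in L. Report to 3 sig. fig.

380 L

Vd = Dose / C₀ = 1370 / 3.61 = 379.5 L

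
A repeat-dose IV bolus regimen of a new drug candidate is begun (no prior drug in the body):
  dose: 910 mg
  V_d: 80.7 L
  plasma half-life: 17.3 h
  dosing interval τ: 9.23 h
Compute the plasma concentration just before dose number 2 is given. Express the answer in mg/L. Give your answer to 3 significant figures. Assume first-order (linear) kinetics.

C₀ per dose = Dose / Vd = 910 / 80.7 = 11.28 mg/L
k = ln2 / t½ = 0.693147 / 17.3 = 0.04007 h⁻¹
Fraction remaining after one interval: r = e^(−kτ) = e^(−0.04007 × 9.23) = 0.6908
Before dose 2, 1 dose has been given (aged 1τ).
C_trough = C₀ × r = 11.28 × 0.6908 = 7.792 mg/L

7.79 mg/L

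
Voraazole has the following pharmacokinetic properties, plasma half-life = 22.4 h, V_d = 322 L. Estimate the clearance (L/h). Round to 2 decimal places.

9.96 L/h

k = ln2 / t½ = 0.693147 / 22.4 = 0.03094 h⁻¹
CL = k × Vd = 0.03094 × 322 = 9.963 L/h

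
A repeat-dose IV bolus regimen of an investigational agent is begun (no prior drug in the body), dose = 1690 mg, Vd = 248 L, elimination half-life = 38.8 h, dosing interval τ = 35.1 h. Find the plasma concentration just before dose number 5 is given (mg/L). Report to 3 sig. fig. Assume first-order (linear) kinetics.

C₀ per dose = Dose / Vd = 1690 / 248 = 6.815 mg/L
k = ln2 / t½ = 0.693147 / 38.8 = 0.01786 h⁻¹
Fraction remaining after one interval: r = e^(−kτ) = e^(−0.01786 × 35.1) = 0.5343
Before dose 5, 4 doses have been given (aged 1τ, 2τ, 3τ, 4τ).
C_trough = C₀ × (r + r² + … + r^4) = C₀ × r(1−r^4)/(1−r)
        = 6.815 × 0.5343 × (1 − 0.08150) / (1 − 0.5343) = 7.182 mg/L

7.18 mg/L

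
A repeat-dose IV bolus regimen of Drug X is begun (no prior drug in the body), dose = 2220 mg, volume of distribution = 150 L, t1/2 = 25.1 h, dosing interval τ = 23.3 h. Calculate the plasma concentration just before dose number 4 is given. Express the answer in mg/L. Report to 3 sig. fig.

C₀ per dose = Dose / Vd = 2220 / 150 = 14.80 mg/L
k = ln2 / t½ = 0.693147 / 25.1 = 0.02762 h⁻¹
Fraction remaining after one interval: r = e^(−kτ) = e^(−0.02762 × 23.3) = 0.5254
Before dose 4, 3 doses have been given (aged 1τ, 2τ, 3τ).
C_trough = C₀ × (r + r² + … + r^3) = C₀ × r(1−r^3)/(1−r)
        = 14.80 × 0.5254 × (1 − 0.1450) / (1 − 0.5254) = 14.01 mg/L

14.0 mg/L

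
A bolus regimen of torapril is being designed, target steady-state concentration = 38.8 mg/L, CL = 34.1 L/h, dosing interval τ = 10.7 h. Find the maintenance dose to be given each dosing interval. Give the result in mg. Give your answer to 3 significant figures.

14200 mg

At steady state, Dose/τ = Css × CL.
Dose = Css × CL × τ = 38.8 × 34.10 × 10.7 = 14160 mg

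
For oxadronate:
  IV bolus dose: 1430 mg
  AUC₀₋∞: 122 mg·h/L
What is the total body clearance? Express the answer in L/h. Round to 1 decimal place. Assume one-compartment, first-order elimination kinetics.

CL = Dose / AUC = 1430 / 122 = 11.72 L/h

11.7 L/h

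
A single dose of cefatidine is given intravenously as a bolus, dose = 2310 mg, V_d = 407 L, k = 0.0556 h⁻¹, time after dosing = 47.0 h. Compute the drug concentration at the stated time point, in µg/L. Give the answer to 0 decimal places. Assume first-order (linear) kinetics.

C₀ = Dose / Vd = 2310 / 407 = 5.676 mg/L
C = C₀ · e^(−k·t) = 5.676 × e^(−0.05560 × 47.0)
  = 5.676 × 0.07330 = 0.4161 mg/L
Convert: 0.4161 mg/L × 1000 = 416.1 µg/L

416 µg/L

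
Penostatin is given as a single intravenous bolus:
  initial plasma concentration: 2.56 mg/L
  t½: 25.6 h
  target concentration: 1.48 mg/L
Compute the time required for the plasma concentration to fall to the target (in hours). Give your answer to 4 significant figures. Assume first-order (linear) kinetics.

k = ln2 / t½ = 0.693147 / 25.6 = 0.02708 h⁻¹
t = ln(C₀ / C) / k = ln(2.560 / 1.48) / 0.02708
  = ln(1.730) / 0.02708 = 0.5481 / 0.02708 = 20.24 h

20.24 h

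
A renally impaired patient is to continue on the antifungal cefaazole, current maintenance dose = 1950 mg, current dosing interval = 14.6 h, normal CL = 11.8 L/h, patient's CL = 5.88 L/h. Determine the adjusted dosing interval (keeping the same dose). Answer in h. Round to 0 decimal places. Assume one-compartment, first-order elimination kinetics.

To keep the same average steady-state level, dosing rate must scale with clearance.
CL ratio = 5.88 / 11.8 = 0.4983
New interval (same dose) = 14.6 / 0.4983 = 29.30 h

29 h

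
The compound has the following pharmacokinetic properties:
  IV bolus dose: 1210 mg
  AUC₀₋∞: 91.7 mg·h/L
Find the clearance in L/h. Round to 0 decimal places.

CL = Dose / AUC = 1210 / 91.7 = 13.20 L/h

13 L/h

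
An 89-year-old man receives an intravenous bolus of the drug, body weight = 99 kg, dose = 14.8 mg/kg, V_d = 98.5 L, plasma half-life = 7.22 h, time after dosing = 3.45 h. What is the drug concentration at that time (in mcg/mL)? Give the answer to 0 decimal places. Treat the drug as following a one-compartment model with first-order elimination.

11 mcg/mL

Total dose = 14.8 × 99 = 1465 mg
C₀ = Dose / Vd = 1465 / 98.5 = 14.87 mg/L
k = ln2 / t½ = 0.693147 / 7.22 = 0.09600 h⁻¹
C = C₀ · e^(−k·t) = 14.87 × e^(−0.09600 × 3.45)
  = 14.87 × 0.7181 = 10.68 mg/L
(10.68 mg/L = 10.68 mcg/mL)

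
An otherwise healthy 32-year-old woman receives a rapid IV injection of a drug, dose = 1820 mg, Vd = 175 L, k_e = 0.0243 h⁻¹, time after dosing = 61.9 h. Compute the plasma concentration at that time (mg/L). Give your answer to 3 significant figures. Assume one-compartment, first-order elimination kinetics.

2.31 mg/L

C₀ = Dose / Vd = 1820 / 175 = 10.40 mg/L
C = C₀ · e^(−k·t) = 10.40 × e^(−0.02430 × 61.9)
  = 10.40 × 0.2222 = 2.311 mg/L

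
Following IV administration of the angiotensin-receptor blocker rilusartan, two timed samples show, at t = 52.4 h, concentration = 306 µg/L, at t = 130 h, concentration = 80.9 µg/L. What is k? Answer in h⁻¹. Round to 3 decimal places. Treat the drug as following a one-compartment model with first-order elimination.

0.017 h⁻¹

k = ln(C₁/C₂) / (t₂ − t₁) = ln(306/80.9) / (130 − 52.4)
  = 1.330 / 77.60 = 0.01714 h⁻¹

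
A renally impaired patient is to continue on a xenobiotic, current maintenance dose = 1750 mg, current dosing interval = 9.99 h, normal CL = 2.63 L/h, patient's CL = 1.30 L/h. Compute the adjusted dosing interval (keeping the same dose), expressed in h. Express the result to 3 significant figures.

To keep the same average steady-state level, dosing rate must scale with clearance.
CL ratio = 1.30 / 2.63 = 0.4943
New interval (same dose) = 9.99 / 0.4943 = 20.21 h

20.2 h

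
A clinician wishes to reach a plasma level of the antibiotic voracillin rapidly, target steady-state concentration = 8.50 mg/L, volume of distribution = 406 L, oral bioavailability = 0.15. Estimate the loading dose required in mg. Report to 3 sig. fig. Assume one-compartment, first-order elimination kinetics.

23000 mg

LD = Css × Vd / F = 8.50 × 406 / 0.15 = 23010 mg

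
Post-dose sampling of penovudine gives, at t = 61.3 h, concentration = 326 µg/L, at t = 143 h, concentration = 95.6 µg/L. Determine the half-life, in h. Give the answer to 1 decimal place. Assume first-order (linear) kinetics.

k = ln(C₁/C₂) / (t₂ − t₁) = ln(326/95.6) / (143 − 61.3)
  = 1.227 / 81.70 = 0.01502 h⁻¹
t½ = ln2 / k = 0.693147 / 0.01502 = 46.15 h

46.2 h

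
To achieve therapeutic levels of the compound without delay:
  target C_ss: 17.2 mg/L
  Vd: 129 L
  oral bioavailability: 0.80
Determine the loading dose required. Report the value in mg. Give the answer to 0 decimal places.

2774 mg

LD = Css × Vd / F = 17.2 × 129 / 0.80 = 2774 mg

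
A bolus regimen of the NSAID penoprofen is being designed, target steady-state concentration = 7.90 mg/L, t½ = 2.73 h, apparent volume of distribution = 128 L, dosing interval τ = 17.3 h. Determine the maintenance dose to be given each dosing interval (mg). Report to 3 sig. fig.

k = ln2 / t½ = 0.693147 / 2.73 = 0.2539 h⁻¹
CL = k × Vd = 0.2539 × 128 = 32.50 L/h
At steady state, Dose/τ = Css × CL.
Dose = Css × CL × τ = 7.90 × 32.50 × 17.3 = 4442 mg

4440 mg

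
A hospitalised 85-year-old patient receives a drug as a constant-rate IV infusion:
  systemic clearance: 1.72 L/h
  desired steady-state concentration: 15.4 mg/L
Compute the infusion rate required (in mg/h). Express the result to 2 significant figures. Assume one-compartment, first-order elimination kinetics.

26 mg/h

At steady state, infusion rate R₀ = Css × CL = 15.4 × 1.720 = 26.49 mg/h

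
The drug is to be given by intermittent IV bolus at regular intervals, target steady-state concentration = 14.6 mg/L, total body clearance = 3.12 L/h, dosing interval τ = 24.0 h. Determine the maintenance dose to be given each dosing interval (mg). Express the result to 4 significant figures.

1093 mg

At steady state, Dose/τ = Css × CL.
Dose = Css × CL × τ = 14.6 × 3.120 × 24.0 = 1093 mg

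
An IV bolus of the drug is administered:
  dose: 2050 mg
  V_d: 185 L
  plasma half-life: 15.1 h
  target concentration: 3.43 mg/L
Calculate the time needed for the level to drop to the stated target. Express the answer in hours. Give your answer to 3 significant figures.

C₀ = Dose / Vd = 2050 / 185 = 11.08 mg/L
k = ln2 / t½ = 0.693147 / 15.1 = 0.04590 h⁻¹
t = ln(C₀ / C) / k = ln(11.08 / 3.43) / 0.04590
  = ln(3.230) / 0.04590 = 1.172 / 0.04590 = 25.53 h

25.5 h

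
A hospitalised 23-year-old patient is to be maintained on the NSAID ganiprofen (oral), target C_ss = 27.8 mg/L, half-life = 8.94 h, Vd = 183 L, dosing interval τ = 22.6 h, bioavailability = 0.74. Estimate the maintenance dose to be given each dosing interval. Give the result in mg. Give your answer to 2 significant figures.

k = ln2 / t½ = 0.693147 / 8.94 = 0.07753 h⁻¹
CL = k × Vd = 0.07753 × 183 = 14.19 L/h
At steady state, F × (Dose/τ) = Css × CL.
Dose = Css × CL × τ / F = 27.8 × 14.19 × 22.6 / 0.74 = 12050 mg

12000 mg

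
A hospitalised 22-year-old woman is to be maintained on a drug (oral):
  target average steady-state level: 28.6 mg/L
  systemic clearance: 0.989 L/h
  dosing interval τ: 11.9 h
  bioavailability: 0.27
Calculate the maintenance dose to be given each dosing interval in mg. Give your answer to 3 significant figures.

1250 mg

At steady state, F × (Dose/τ) = Css × CL.
Dose = Css × CL × τ / F = 28.6 × 0.9890 × 11.9 / 0.27 = 1247 mg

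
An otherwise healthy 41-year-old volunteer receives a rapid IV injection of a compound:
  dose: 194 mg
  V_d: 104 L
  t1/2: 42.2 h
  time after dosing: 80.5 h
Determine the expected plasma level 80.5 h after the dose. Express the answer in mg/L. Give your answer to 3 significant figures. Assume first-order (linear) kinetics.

0.497 mg/L

C₀ = Dose / Vd = 194.0 / 104 = 1.865 mg/L
k = ln2 / t½ = 0.693147 / 42.2 = 0.01643 h⁻¹
C = C₀ · e^(−k·t) = 1.865 × e^(−0.01643 × 80.5)
  = 1.865 × 0.2664 = 0.4968 mg/L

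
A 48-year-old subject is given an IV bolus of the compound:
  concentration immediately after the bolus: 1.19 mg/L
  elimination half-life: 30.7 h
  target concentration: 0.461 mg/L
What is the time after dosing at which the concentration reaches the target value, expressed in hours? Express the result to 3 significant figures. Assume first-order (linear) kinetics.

k = ln2 / t½ = 0.693147 / 30.7 = 0.02258 h⁻¹
t = ln(C₀ / C) / k = ln(1.190 / 0.461) / 0.02258
  = ln(2.581) / 0.02258 = 0.9482 / 0.02258 = 41.99 h

42.0 h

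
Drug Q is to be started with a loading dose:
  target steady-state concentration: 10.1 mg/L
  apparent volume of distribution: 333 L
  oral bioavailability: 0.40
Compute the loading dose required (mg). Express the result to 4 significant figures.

8408 mg

LD = Css × Vd / F = 10.1 × 333 / 0.40 = 8408 mg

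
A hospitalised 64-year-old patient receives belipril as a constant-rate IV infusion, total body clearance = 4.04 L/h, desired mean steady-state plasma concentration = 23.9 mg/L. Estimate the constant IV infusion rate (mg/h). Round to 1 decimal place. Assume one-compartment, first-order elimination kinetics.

At steady state, infusion rate R₀ = Css × CL = 23.9 × 4.040 = 96.56 mg/h

96.6 mg/h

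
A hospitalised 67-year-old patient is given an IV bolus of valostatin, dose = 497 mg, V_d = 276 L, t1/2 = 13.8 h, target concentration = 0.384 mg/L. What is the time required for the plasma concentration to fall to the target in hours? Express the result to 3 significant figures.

30.8 h

C₀ = Dose / Vd = 497.0 / 276 = 1.801 mg/L
k = ln2 / t½ = 0.693147 / 13.8 = 0.05023 h⁻¹
t = ln(C₀ / C) / k = ln(1.801 / 0.384) / 0.05023
  = ln(4.690) / 0.05023 = 1.545 / 0.05023 = 30.76 h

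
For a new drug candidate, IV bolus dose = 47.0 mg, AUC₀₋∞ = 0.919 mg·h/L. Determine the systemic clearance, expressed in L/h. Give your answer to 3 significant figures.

51.1 L/h

CL = Dose / AUC = 47.0 / 0.919 = 51.14 L/h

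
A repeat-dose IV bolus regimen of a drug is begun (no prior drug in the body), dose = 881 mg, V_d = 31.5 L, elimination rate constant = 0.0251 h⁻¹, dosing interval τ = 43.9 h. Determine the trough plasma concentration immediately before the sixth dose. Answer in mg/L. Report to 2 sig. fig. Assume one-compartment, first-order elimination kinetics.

C₀ per dose = Dose / Vd = 881 / 31.5 = 27.97 mg/L
Fraction remaining after one interval: r = e^(−kτ) = e^(−0.02510 × 43.9) = 0.3322
Before dose 6, 5 doses have been given (aged 1τ, 2τ, 3τ, 4τ, 5τ).
C_trough = C₀ × (r + r² + … + r^5) = C₀ × r(1−r^5)/(1−r)
        = 27.97 × 0.3322 × (1 − 0.004046) / (1 − 0.3322) = 13.86 mg/L

14 mg/L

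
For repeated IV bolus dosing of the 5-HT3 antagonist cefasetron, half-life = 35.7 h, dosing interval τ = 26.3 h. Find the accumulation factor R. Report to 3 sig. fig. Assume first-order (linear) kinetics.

k = ln2 / t½ = 0.693147 / 35.7 = 0.01942 h⁻¹
e^(−kτ) = e^(−0.01942 × 26.3) = 0.6000
Accumulation ratio R = 1 / (1 − e^(−kτ)) = 1 / (1 − 0.6000) = 2.500

2.50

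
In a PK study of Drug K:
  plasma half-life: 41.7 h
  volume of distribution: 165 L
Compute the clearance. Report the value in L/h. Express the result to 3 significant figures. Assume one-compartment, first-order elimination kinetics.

k = ln2 / t½ = 0.693147 / 41.7 = 0.01662 h⁻¹
CL = k × Vd = 0.01662 × 165 = 2.742 L/h

2.74 L/h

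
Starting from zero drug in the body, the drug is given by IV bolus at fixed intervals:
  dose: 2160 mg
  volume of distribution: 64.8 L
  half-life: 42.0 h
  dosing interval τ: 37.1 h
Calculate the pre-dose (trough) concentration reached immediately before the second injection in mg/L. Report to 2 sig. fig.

18 mg/L

C₀ per dose = Dose / Vd = 2160 / 64.8 = 33.33 mg/L
k = ln2 / t½ = 0.693147 / 42.0 = 0.01650 h⁻¹
Fraction remaining after one interval: r = e^(−kτ) = e^(−0.01650 × 37.1) = 0.5422
Before dose 2, 1 dose has been given (aged 1τ).
C_trough = C₀ × r = 33.33 × 0.5422 = 18.07 mg/L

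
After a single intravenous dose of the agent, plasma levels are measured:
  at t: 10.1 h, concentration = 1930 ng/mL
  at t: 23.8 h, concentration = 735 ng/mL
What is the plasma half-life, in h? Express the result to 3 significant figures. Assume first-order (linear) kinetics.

k = ln(C₁/C₂) / (t₂ − t₁) = ln(1930/735) / (23.8 − 10.1)
  = 0.9654 / 13.70 = 0.07047 h⁻¹
t½ = ln2 / k = 0.693147 / 0.07047 = 9.836 h

9.84 h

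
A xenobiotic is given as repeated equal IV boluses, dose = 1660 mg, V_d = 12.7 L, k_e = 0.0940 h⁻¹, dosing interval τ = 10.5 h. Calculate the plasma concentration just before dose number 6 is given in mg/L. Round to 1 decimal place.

77.1 mg/L

C₀ per dose = Dose / Vd = 1660 / 12.7 = 130.7 mg/L
Fraction remaining after one interval: r = e^(−kτ) = e^(−0.09400 × 10.5) = 0.3727
Before dose 6, 5 doses have been given (aged 1τ, 2τ, 3τ, 4τ, 5τ).
C_trough = C₀ × (r + r² + … + r^5) = C₀ × r(1−r^5)/(1−r)
        = 130.7 × 0.3727 × (1 − 0.007191) / (1 − 0.3727) = 77.09 mg/L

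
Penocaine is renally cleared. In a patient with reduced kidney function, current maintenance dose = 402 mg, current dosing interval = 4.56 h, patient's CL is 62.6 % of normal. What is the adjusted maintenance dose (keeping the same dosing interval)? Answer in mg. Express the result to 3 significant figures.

252 mg

To keep the same average steady-state level, dosing rate must scale with clearance.
CL ratio = 62.6 / 100 = 0.6260
New dose (same interval) = 402 × 0.6260 = 251.7 mg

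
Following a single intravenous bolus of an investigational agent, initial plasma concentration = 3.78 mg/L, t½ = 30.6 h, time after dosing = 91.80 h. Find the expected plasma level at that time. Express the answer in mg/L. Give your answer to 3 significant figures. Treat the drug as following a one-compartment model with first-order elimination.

0.473 mg/L

k = ln2 / t½ = 0.693147 / 30.6 = 0.02265 h⁻¹
t / t½ = 91.80 / 30.6 = 3 half-lives
C = C₀ × (1/2)^3 = 3.780 × 0.1250 = 0.4725 mg/L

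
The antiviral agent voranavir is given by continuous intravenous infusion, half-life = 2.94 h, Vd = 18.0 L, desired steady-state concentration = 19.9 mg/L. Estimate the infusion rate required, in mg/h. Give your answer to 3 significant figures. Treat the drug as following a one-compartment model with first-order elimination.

k = ln2 / t½ = 0.693147 / 2.94 = 0.2358 h⁻¹
CL = k × Vd = 0.2358 × 18.0 = 4.244 L/h
At steady state, infusion rate R₀ = Css × CL = 19.9 × 4.244 = 84.46 mg/h

84.5 mg/h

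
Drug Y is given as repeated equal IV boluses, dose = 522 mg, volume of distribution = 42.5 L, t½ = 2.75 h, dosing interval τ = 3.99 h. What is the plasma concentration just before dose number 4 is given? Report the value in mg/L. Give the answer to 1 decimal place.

6.7 mg/L

C₀ per dose = Dose / Vd = 522 / 42.5 = 12.28 mg/L
k = ln2 / t½ = 0.693147 / 2.75 = 0.2521 h⁻¹
Fraction remaining after one interval: r = e^(−kτ) = e^(−0.2521 × 3.99) = 0.3657
Before dose 4, 3 doses have been given (aged 1τ, 2τ, 3τ).
C_trough = C₀ × (r + r² + … + r^3) = C₀ × r(1−r^3)/(1−r)
        = 12.28 × 0.3657 × (1 − 0.04891) / (1 − 0.3657) = 6.734 mg/L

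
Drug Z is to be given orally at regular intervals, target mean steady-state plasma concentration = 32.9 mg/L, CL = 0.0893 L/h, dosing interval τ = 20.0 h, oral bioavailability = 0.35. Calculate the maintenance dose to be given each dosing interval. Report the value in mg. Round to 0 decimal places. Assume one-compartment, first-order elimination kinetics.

At steady state, F × (Dose/τ) = Css × CL.
Dose = Css × CL × τ / F = 32.9 × 0.08930 × 20.0 / 0.35 = 167.9 mg

168 mg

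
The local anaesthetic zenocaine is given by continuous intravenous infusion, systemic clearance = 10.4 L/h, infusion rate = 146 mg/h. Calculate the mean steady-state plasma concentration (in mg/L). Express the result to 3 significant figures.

14.0 mg/L

At steady state Css = R₀ / CL = 146 / 10.40 = 14.04 mg/L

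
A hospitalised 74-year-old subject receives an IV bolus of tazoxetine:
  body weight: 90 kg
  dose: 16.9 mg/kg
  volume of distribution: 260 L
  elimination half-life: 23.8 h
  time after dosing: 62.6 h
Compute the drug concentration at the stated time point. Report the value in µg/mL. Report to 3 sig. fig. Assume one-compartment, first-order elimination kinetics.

0.945 µg/mL

Total dose = 16.9 × 90 = 1521 mg
C₀ = Dose / Vd = 1521 / 260 = 5.850 mg/L
k = ln2 / t½ = 0.693147 / 23.8 = 0.02912 h⁻¹
C = C₀ · e^(−k·t) = 5.850 × e^(−0.02912 × 62.6)
  = 5.850 × 0.1616 = 0.9454 mg/L
(0.9454 mg/L = 0.9454 µg/mL)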